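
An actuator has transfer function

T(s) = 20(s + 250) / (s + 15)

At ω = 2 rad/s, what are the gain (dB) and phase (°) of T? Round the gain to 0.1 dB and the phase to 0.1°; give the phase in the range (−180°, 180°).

50.4 dB, -7.1°

At s = jω = j2:
zero (s+250): 250 + j2 → |·| = √(250²+2²) = √62504 ≈ 250.01, ∠ = arctan(2/250) ≈ 0.46°
pole (s+15): 15 + j2 → |·| = √(15²+2²) = √229 ≈ 15.133, ∠ = arctan(2/15) ≈ 7.59°
|T| = 20 · 250.01 / 15.133 ≈ 330.42
Gain = 20 log₁₀(330.42) ≈ 50.38 dB
∠T = 0.46° − 7.59° = -7.13°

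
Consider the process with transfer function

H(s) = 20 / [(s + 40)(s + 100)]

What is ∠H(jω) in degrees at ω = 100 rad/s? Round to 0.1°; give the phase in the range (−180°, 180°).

-113.2°

At s = jω = j100:
pole (s+40): 40 + j100 → |·| = √(40²+100²) = √11600 ≈ 107.7, ∠ = arctan(100/40) ≈ 68.20°
pole (s+100): 100 + j100 → |·| = √(100²+100²) = √20000 ≈ 141.42, ∠ = arctan(100/100) ≈ 45.00°
∠H = 0.00° − 113.20° = -113.20°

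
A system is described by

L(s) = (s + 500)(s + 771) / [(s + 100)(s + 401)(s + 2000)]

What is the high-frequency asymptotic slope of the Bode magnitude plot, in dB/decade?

Each pole contributes −20 dB/decade at high frequency; each zero contributes +20 dB/decade.
Net: 2 zero(s) − 3 pole(s) → -20 dB/decade.

-20 dB/decade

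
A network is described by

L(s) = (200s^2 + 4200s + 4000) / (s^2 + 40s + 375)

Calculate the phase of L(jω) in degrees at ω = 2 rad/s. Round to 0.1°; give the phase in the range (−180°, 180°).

57.0°

Substitute s = j2:
Numerator: 200(j2)^2 + 4200(j2) + 4000 = 3200 + j8400
Denominator: (j2)^2 + 40(j2) + 375 = 371 + j80
|N| = √(3200² + 8400²) ≈ 8988.9, ∠N ≈ 69.15°
|D| = √(371² + 80²) ≈ 379.53, ∠D ≈ 12.17°
∠L = 69.15° − 12.17° = 56.98°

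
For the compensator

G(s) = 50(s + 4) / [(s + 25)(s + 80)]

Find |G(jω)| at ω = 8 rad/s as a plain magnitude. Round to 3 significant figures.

0.212

At s = jω = j8:
zero (s+4): 4 + j8 → |·| = √(4²+8²) = √80 ≈ 8.9443, ∠ = arctan(8/4) ≈ 63.43°
pole (s+25): 25 + j8 → |·| = √(25²+8²) = √689 ≈ 26.249, ∠ = arctan(8/25) ≈ 17.74°
pole (s+80): 80 + j8 → |·| = √(80²+8²) = √6464 ≈ 80.399, ∠ = arctan(8/80) ≈ 5.71°
|G| = 50 · 8.9443 / 2110.4 ≈ 0.21191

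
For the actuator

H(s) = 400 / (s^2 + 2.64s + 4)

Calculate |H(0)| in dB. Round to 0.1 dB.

40.0 dB

H(0) = 400 / 4 = 100
20 log₁₀(100) ≈ 40.00 dB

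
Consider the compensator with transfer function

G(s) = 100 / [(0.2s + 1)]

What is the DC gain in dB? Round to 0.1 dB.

40.0 dB

G(0) = 100 · 1 / 1 = 100
20 log₁₀(100) ≈ 40.00 dB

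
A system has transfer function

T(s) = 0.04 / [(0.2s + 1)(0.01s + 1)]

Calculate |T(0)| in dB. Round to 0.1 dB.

T(0) = 0.04 · 1 / 1 = 0.04
20 log₁₀(0.04) ≈ -27.96 dB

-28.0 dB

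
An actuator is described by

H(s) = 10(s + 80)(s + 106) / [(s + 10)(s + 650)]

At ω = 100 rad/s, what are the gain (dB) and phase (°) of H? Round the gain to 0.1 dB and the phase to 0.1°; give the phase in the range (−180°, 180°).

9.0 dB, 1.6°

At s = jω = j100:
zero (s+80): 80 + j100 → |·| = √(80²+100²) = √16400 ≈ 128.06, ∠ = arctan(100/80) ≈ 51.34°
zero (s+106): 106 + j100 → |·| = √(106²+100²) = √21236 ≈ 145.73, ∠ = arctan(100/106) ≈ 43.33°
pole (s+10): 10 + j100 → |·| = √(10²+100²) = √10100 ≈ 100.5, ∠ = arctan(100/10) ≈ 84.29°
pole (s+650): 650 + j100 → |·| = √(650²+100²) = √432500 ≈ 657.65, ∠ = arctan(100/650) ≈ 8.75°
|H| = 10 · 18662 / 66094 ≈ 2.8236
Gain = 20 log₁₀(2.8236) ≈ 9.02 dB
∠H = 94.67° − 93.04° = 1.63°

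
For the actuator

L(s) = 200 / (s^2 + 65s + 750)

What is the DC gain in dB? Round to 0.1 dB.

L(0) = 200 / 750 ≈ 0.26667
20 log₁₀(0.26667) ≈ -11.48 dB

-11.5 dB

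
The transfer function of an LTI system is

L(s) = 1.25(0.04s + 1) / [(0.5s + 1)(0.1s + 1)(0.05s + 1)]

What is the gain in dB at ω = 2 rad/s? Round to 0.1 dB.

-1.3 dB

At ω = 2 rad/s:
zero (1 + j2·0.04) = 1 + j0.08 → |·| ≈ 1.0032, ∠ ≈ 4.57°
pole (1 + j2·0.5) = 1 + j1 → |·| ≈ 1.4142, ∠ ≈ 45.00°
pole (1 + j2·0.1) = 1 + j0.2 → |·| ≈ 1.0198, ∠ ≈ 11.31°
pole (1 + j2·0.05) = 1 + j0.1 → |·| ≈ 1.005, ∠ ≈ 5.71°
|L| = 1.25 · 1.0032 / (1.4142 · 1.0198 · 1.005) ≈ 0.86518
Gain = 20 log₁₀(0.86518) ≈ -1.26 dB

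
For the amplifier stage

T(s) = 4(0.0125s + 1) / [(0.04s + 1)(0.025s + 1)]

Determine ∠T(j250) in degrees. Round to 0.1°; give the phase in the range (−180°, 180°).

At ω = 250 rad/s:
zero (1 + j250·0.0125) = 1 + j3.125 → |·| ≈ 3.2811, ∠ ≈ 72.26°
pole (1 + j250·0.04) = 1 + j10 → |·| ≈ 10.05, ∠ ≈ 84.29°
pole (1 + j250·0.025) = 1 + j6.25 → |·| ≈ 6.3295, ∠ ≈ 80.91°
∠T = (72.26°) − (84.29° + 80.91°) = -92.94°

-92.9°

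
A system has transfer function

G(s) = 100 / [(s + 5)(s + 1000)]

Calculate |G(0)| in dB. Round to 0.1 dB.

-34.0 dB

G(0) = 100 / (5·1000) = 0.02
20 log₁₀(0.02) ≈ -33.98 dB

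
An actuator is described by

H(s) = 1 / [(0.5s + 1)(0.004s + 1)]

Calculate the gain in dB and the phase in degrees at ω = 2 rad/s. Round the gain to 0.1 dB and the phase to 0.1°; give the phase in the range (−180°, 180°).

-3.0 dB, -45.5°

At ω = 2 rad/s:
pole (1 + j2·0.5) = 1 + j1 → |·| ≈ 1.4142, ∠ ≈ 45.00°
pole (1 + j2·0.004) = 1 + j0.008 → |·| ≈ 1, ∠ ≈ 0.46°
|H| = 1 · 1 / (1.4142 · 1) ≈ 0.70711
Gain = 20 log₁₀(0.70711) ≈ -3.01 dB
∠H = (0°) − (45.00° + 0.46°) = -45.46°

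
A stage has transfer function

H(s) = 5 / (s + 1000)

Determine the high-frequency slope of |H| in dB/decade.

-20 dB/decade

Each pole contributes −20 dB/decade at high frequency; each zero contributes +20 dB/decade.
Net: 0 zero(s) − 1 pole(s) → -20 dB/decade.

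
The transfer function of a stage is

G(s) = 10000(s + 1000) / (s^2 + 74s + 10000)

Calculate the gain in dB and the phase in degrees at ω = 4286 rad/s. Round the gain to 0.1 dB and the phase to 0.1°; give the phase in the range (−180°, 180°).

7.6 dB, -102.1°

At s = jω = j4286:
zero (s+1000): 1000 + j4286 → |·| = √(1000²+4286²) = √19369796 ≈ 4401.1, ∠ = arctan(4286/1000) ≈ 76.87°
quadratic: (j4286)² + 74·j4286 + 10000 = -18359796 + j317164 → |·| ≈ 1.8363e+07, ∠ ≈ 179.01°
|G| = 10000 · 4401.1 / 1.8363e+07 ≈ 2.3967
Gain = 20 log₁₀(2.3967) ≈ 7.59 dB
∠G = 76.87° − 179.01° = -102.14°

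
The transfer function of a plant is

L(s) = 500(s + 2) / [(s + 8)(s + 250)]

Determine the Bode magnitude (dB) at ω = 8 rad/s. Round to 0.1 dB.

3.3 dB

At s = jω = j8:
zero (s+2): 2 + j8 → |·| = √(2²+8²) = √68 ≈ 8.2462, ∠ = arctan(8/2) ≈ 75.96°
pole (s+8): 8 + j8 → |·| = √(8²+8²) = √128 ≈ 11.314, ∠ = arctan(8/8) ≈ 45.00°
pole (s+250): 250 + j8 → |·| = √(250²+8²) = √62564 ≈ 250.13, ∠ = arctan(8/250) ≈ 1.83°
|L| = 500 · 8.2462 / 2830 ≈ 1.4569
Gain = 20 log₁₀(1.4569) ≈ 3.27 dB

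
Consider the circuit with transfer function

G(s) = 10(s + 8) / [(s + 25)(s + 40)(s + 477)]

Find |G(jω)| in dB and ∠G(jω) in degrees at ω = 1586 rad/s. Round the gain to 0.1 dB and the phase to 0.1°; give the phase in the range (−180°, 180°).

At s = jω = j1586:
zero (s+8): 8 + j1586 → |·| = √(8²+1586²) = √2515460 ≈ 1586, ∠ = arctan(1586/8) ≈ 89.71°
pole (s+25): 25 + j1586 → |·| = √(25²+1586²) = √2516021 ≈ 1586.2, ∠ = arctan(1586/25) ≈ 89.10°
pole (s+40): 40 + j1586 → |·| = √(40²+1586²) = √2516996 ≈ 1586.5, ∠ = arctan(1586/40) ≈ 88.56°
pole (s+477): 477 + j1586 → |·| = √(477²+1586²) = √2742925 ≈ 1656.2, ∠ = arctan(1586/477) ≈ 73.26°
|G| = 10 · 1586 / 4.1678e+09 ≈ 3.8054e-06
Gain = 20 log₁₀(3.8054e-06) ≈ -108.39 dB
∠G = 89.71° − 250.92° = -161.21°

-108.4 dB, -161.2°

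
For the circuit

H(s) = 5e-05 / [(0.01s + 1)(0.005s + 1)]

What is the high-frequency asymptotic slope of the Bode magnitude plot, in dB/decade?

Each pole contributes −20 dB/decade at high frequency; each zero contributes +20 dB/decade.
Net: 0 zero(s) − 2 pole(s) → -40 dB/decade.

-40 dB/decade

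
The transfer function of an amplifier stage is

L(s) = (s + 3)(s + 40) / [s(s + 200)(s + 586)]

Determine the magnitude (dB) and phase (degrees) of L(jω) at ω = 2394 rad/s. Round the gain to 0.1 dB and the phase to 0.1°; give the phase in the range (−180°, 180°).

-67.9 dB, -72.5°

At s = jω = j2394:
zero (s+3): 3 + j2394 → |·| = √(3²+2394²) = √5731245 ≈ 2394, ∠ = arctan(2394/3) ≈ 89.93°
zero (s+40): 40 + j2394 → |·| = √(40²+2394²) = √5732836 ≈ 2394.3, ∠ = arctan(2394/40) ≈ 89.04°
pole (s+200): 200 + j2394 → |·| = √(200²+2394²) = √5771236 ≈ 2402.3, ∠ = arctan(2394/200) ≈ 85.22°
pole (s+586): 586 + j2394 → |·| = √(586²+2394²) = √6074632 ≈ 2464.7, ∠ = arctan(2394/586) ≈ 76.25°
pole at origin: |s| = 2394, ∠ = 90.00° (in denominator)
|L| = 1 · 5.732e+06 / 1.4175e+10 ≈ 0.00040437
Gain = 20 log₁₀(0.00040437) ≈ -67.86 dB
∠L = 178.97° − 251.47° = -72.50°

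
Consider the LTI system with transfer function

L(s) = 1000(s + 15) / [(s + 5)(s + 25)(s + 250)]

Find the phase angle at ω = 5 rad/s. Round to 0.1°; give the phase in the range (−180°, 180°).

At s = jω = j5:
zero (s+15): 15 + j5 → |·| = √(15²+5²) = √250 ≈ 15.811, ∠ = arctan(5/15) ≈ 18.43°
pole (s+5): 5 + j5 → |·| = √(5²+5²) = √50 ≈ 7.0711, ∠ = arctan(5/5) ≈ 45.00°
pole (s+25): 25 + j5 → |·| = √(25²+5²) = √650 ≈ 25.495, ∠ = arctan(5/25) ≈ 11.31°
pole (s+250): 250 + j5 → |·| = √(250²+5²) = √62525 ≈ 250.05, ∠ = arctan(5/250) ≈ 1.15°
∠L = 18.43° − 57.46° = -39.03°

-39.0°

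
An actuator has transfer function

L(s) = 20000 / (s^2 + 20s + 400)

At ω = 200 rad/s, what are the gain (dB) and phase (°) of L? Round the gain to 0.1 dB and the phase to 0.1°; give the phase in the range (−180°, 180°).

-6.0 dB, -174.2°

At s = jω = j200:
quadratic: (j200)² + 20·j200 + 400 = -39600 + j4000 → |·| ≈ 39802, ∠ ≈ 174.23°
|L| = 20000 / 39802 ≈ 0.50249
Gain = 20 log₁₀(0.50249) ≈ -5.98 dB
∠L = 0.00° − 174.23° = -174.23°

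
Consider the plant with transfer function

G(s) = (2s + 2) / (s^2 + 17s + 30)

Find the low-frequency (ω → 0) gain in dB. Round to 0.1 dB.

-23.5 dB

G(0) = 2 / 30 ≈ 0.066667
20 log₁₀(0.066667) ≈ -23.52 dB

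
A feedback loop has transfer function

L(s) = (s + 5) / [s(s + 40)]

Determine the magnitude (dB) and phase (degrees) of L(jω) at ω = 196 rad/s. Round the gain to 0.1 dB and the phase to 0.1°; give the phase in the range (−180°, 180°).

-46.0 dB, -79.9°

At s = jω = j196:
zero (s+5): 5 + j196 → |·| = √(5²+196²) = √38441 ≈ 196.06, ∠ = arctan(196/5) ≈ 88.54°
pole (s+40): 40 + j196 → |·| = √(40²+196²) = √40016 ≈ 200.04, ∠ = arctan(196/40) ≈ 78.47°
pole at origin: |s| = 196, ∠ = 90.00° (in denominator)
|L| = 1 · 196.06 / 39208 ≈ 0.0050005
Gain = 20 log₁₀(0.0050005) ≈ -46.02 dB
∠L = 88.54° − 168.47° = -79.93°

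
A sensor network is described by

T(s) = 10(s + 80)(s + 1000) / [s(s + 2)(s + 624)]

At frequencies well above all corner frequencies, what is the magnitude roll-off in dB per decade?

Each pole contributes −20 dB/decade at high frequency; each zero contributes +20 dB/decade.
Net: 2 zero(s) − 3 pole(s) → -20 dB/decade.

-20 dB/decade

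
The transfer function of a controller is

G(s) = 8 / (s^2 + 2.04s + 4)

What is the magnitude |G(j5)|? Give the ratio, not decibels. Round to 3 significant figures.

0.343

At s = jω = j5:
quadratic: (j5)² + 2.04·j5 + 4 = -21 + j10.2 → |·| ≈ 23.346, ∠ ≈ 154.09°
|G| = 8 / 23.346 ≈ 0.34267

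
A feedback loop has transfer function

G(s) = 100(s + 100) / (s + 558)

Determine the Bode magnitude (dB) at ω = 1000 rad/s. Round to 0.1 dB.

At s = jω = j1000:
zero (s+100): 100 + j1000 → |·| = √(100²+1000²) = √1010000 ≈ 1005, ∠ = arctan(1000/100) ≈ 84.29°
pole (s+558): 558 + j1000 → |·| = √(558²+1000²) = √1311364 ≈ 1145.1, ∠ = arctan(1000/558) ≈ 60.84°
|G| = 100 · 1005 / 1145.1 ≈ 87.765
Gain = 20 log₁₀(87.765) ≈ 38.87 dB

38.9 dB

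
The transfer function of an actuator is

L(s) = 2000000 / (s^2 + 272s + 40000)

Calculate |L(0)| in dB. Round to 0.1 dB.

34.0 dB

L(0) = 2000000 / 40000 = 50
20 log₁₀(50) ≈ 33.98 dB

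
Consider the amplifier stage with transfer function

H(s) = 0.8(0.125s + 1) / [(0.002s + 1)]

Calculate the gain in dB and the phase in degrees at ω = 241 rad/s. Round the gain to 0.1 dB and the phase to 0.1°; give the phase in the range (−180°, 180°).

At ω = 241 rad/s:
zero (1 + j241·0.125) = 1 + j30.125 → |·| ≈ 30.142, ∠ ≈ 88.10°
pole (1 + j241·0.002) = 1 + j0.482 → |·| ≈ 1.1101, ∠ ≈ 25.73°
|H| = 0.8 · 30.142 / (1.1101) ≈ 21.722
Gain = 20 log₁₀(21.722) ≈ 26.74 dB
∠H = (88.10°) − (25.73°) = 62.37°

26.7 dB, 62.4°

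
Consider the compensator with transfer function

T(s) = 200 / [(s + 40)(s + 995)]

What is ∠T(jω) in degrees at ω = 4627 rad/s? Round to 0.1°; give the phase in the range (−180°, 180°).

At s = jω = j4627:
pole (s+40): 40 + j4627 → |·| = √(40²+4627²) = √21410729 ≈ 4627.2, ∠ = arctan(4627/40) ≈ 89.50°
pole (s+995): 995 + j4627 → |·| = √(995²+4627²) = √22399154 ≈ 4732.8, ∠ = arctan(4627/995) ≈ 77.86°
∠T = 0.00° − 167.36° = -167.36°

-167.4°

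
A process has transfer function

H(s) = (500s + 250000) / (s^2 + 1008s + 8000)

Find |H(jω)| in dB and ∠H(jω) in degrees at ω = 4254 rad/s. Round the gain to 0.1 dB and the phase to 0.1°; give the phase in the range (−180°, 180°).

Substitute s = j4254:
Numerator: 500(j4254) + 250000 = 250000 + j2127000
Denominator: (j4254)^2 + 1008(j4254) + 8000 = -18088516 + j4288032
|N| = √(250000² + 2127000²) ≈ 2.1416e+06, ∠N ≈ 83.30°
|D| = √(18088516² + 4288032²) ≈ 1.859e+07, ∠D ≈ 166.66°
|H| = 2.1416e+06 / 1.859e+07 ≈ 0.1152
Gain = 20 log₁₀(0.1152) ≈ -18.77 dB
∠H = 83.30° − 166.66° = -83.36°

-18.8 dB, -83.4°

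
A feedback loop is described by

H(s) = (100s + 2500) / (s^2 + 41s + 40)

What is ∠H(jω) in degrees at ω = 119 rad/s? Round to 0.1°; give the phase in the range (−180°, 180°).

Substitute s = j119:
Numerator: 100(j119) + 2500 = 2500 + j11900
Denominator: (j119)^2 + 41(j119) + 40 = -14121 + j4879
|N| = √(2500² + 11900²) ≈ 12160, ∠N ≈ 78.14°
|D| = √(14121² + 4879²) ≈ 14940, ∠D ≈ 160.94°
∠H = 78.14° − 160.94° = -82.80°

-82.8°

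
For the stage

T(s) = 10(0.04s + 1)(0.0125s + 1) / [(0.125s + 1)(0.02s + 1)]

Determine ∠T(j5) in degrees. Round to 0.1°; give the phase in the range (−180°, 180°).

At ω = 5 rad/s:
zero (1 + j5·0.04) = 1 + j0.2 → |·| ≈ 1.0198, ∠ ≈ 11.31°
zero (1 + j5·0.0125) = 1 + j0.0625 → |·| ≈ 1.002, ∠ ≈ 3.58°
pole (1 + j5·0.125) = 1 + j0.625 → |·| ≈ 1.1792, ∠ ≈ 32.01°
pole (1 + j5·0.02) = 1 + j0.1 → |·| ≈ 1.005, ∠ ≈ 5.71°
∠T = (11.31° + 3.58°) − (32.01° + 5.71°) = -22.83°

-22.8°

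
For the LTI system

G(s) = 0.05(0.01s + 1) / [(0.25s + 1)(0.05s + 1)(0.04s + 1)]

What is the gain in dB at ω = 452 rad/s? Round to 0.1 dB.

At ω = 452 rad/s:
zero (1 + j452·0.01) = 1 + j4.52 → |·| ≈ 4.6293, ∠ ≈ 77.52°
pole (1 + j452·0.25) = 1 + j113 → |·| ≈ 113, ∠ ≈ 89.49°
pole (1 + j452·0.05) = 1 + j22.6 → |·| ≈ 22.622, ∠ ≈ 87.47°
pole (1 + j452·0.04) = 1 + j18.08 → |·| ≈ 18.108, ∠ ≈ 86.83°
|G| = 0.05 · 4.6293 / (113 · 22.622 · 18.108) ≈ 5.0004e-06
Gain = 20 log₁₀(5.0004e-06) ≈ -106.02 dB

-106.0 dB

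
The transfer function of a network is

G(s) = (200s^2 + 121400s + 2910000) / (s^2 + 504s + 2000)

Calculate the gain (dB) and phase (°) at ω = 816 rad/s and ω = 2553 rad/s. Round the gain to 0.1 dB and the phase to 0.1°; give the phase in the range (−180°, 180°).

ω = 816: 46.4 dB, -5.5°; ω = 2553: 46.1 dB, -2.2°

Substitute s = j816:
Numerator: 200(j816)^2 + 121400(j816) + 2910000 = -130261200 + j99062400
Denominator: (j816)^2 + 504(j816) + 2000 = -663856 + j411264
|N| = √(130261200² + 99062400²) ≈ 1.6365e+08, ∠N ≈ 142.75°
|D| = √(663856² + 411264²) ≈ 7.8092e+05, ∠D ≈ 148.22°
|G| = 1.6365e+08 / 7.8092e+05 ≈ 209.56
Gain = 20 log₁₀(209.56) ≈ 46.43 dB
∠G = 142.75° − 148.22° = -5.47°

Substitute s = j2553:
Numerator: 200(j2553)^2 + 121400(j2553) + 2910000 = -1300651800 + j309934200
Denominator: (j2553)^2 + 504(j2553) + 2000 = -6515809 + j1286712
|N| = √(1300651800² + 309934200²) ≈ 1.3371e+09, ∠N ≈ 166.60°
|D| = √(6515809² + 1286712²) ≈ 6.6416e+06, ∠D ≈ 168.83°
|G| = 1.3371e+09 / 6.6416e+06 ≈ 201.32
Gain = 20 log₁₀(201.32) ≈ 46.08 dB
∠G = 166.60° − 168.83° = -2.23°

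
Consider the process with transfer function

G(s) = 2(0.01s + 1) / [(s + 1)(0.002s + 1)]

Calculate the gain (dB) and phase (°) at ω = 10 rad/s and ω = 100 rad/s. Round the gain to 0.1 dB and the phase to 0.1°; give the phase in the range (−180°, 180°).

ω = 10: -14.0 dB, -79.7°; ω = 100: -31.1 dB, -55.7°

At ω = 10 rad/s:
zero (1 + j10·0.01) = 1 + j0.1 → |·| ≈ 1.005, ∠ ≈ 5.71°
pole (1 + j10·1) = 1 + j10 → |·| ≈ 10.05, ∠ ≈ 84.29°
pole (1 + j10·0.002) = 1 + j0.02 → |·| ≈ 1.0002, ∠ ≈ 1.15°
|G| = 2 · 1.005 / (10.05 · 1.0002) ≈ 0.19996
Gain = 20 log₁₀(0.19996) ≈ -13.98 dB
∠G = (5.71°) − (84.29° + 1.15°) = -79.73°

At ω = 100 rad/s:
zero (1 + j100·0.01) = 1 + j1 → |·| ≈ 1.4142, ∠ ≈ 45.00°
pole (1 + j100·1) = 1 + j100 → |·| ≈ 100, ∠ ≈ 89.43°
pole (1 + j100·0.002) = 1 + j0.2 → |·| ≈ 1.0198, ∠ ≈ 11.31°
|G| = 2 · 1.4142 / (100 · 1.0198) ≈ 0.027735
Gain = 20 log₁₀(0.027735) ≈ -31.14 dB
∠G = (45.00°) − (89.43° + 11.31°) = -55.74°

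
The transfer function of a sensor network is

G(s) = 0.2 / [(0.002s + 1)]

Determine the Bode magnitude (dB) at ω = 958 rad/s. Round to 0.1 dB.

-20.7 dB

At ω = 958 rad/s:
pole (1 + j958·0.002) = 1 + j1.916 → |·| ≈ 2.1613, ∠ ≈ 62.44°
|G| = 0.2 · 1 / (2.1613) ≈ 0.092537
Gain = 20 log₁₀(0.092537) ≈ -20.67 dB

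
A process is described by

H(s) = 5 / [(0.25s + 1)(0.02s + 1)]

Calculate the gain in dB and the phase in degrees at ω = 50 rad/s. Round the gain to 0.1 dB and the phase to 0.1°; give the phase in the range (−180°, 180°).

-11.0 dB, -130.4°

At ω = 50 rad/s:
pole (1 + j50·0.25) = 1 + j12.5 → |·| ≈ 12.54, ∠ ≈ 85.43°
pole (1 + j50·0.02) = 1 + j1 → |·| ≈ 1.4142, ∠ ≈ 45.00°
|H| = 5 · 1 / (12.54 · 1.4142) ≈ 0.28194
Gain = 20 log₁₀(0.28194) ≈ -11.00 dB
∠H = (0°) − (85.43° + 45.00°) = -130.43°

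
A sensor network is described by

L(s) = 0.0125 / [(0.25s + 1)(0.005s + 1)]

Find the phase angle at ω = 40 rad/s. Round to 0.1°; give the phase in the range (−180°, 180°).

At ω = 40 rad/s:
pole (1 + j40·0.25) = 1 + j10 → |·| ≈ 10.05, ∠ ≈ 84.29°
pole (1 + j40·0.005) = 1 + j0.2 → |·| ≈ 1.0198, ∠ ≈ 11.31°
∠L = (0°) − (84.29° + 11.31°) = -95.60°

-95.6°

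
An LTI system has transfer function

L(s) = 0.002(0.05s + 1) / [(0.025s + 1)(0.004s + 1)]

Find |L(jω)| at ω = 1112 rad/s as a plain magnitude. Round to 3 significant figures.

0.000877

At ω = 1112 rad/s:
zero (1 + j1112·0.05) = 1 + j55.6 → |·| ≈ 55.609, ∠ ≈ 88.97°
pole (1 + j1112·0.025) = 1 + j27.8 → |·| ≈ 27.818, ∠ ≈ 87.94°
pole (1 + j1112·0.004) = 1 + j4.448 → |·| ≈ 4.559, ∠ ≈ 77.33°
|L| = 0.002 · 55.609 / (27.818 · 4.559) ≈ 0.00087696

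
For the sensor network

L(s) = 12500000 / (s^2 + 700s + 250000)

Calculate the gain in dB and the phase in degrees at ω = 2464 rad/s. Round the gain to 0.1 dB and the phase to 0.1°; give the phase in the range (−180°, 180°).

6.3 dB, -163.5°

At s = jω = j2464:
quadratic: (j2464)² + 700·j2464 + 250000 = -5821296 + j1724800 → |·| ≈ 6.0714e+06, ∠ ≈ 163.50°
|L| = 12500000 / 6.0714e+06 ≈ 2.0588
Gain = 20 log₁₀(2.0588) ≈ 6.27 dB
∠L = 0.00° − 163.50° = -163.50°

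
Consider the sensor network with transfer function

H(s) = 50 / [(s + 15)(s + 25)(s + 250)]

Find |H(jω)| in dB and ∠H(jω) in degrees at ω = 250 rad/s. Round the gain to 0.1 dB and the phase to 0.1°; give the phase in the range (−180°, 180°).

-113.0 dB, 144.1°

At s = jω = j250:
pole (s+15): 15 + j250 → |·| = √(15²+250²) = √62725 ≈ 250.45, ∠ = arctan(250/15) ≈ 86.57°
pole (s+25): 25 + j250 → |·| = √(25²+250²) = √63125 ≈ 251.25, ∠ = arctan(250/25) ≈ 84.29°
pole (s+250): 250 + j250 → |·| = √(250²+250²) = √125000 ≈ 353.55, ∠ = arctan(250/250) ≈ 45.00°
|H| = 50 / 2.2247e+07 ≈ 2.2475e-06
Gain = 20 log₁₀(2.2475e-06) ≈ -112.97 dB
∠H = 0.00° − 215.86° = -215.86° ≡ 144.14° (principal value)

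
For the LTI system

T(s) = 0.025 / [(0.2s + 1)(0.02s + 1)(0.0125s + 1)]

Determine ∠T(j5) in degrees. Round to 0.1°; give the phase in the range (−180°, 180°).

-54.3°

At ω = 5 rad/s:
pole (1 + j5·0.2) = 1 + j1 → |·| ≈ 1.4142, ∠ ≈ 45.00°
pole (1 + j5·0.02) = 1 + j0.1 → |·| ≈ 1.005, ∠ ≈ 5.71°
pole (1 + j5·0.0125) = 1 + j0.0625 → |·| ≈ 1.002, ∠ ≈ 3.58°
∠T = (0°) − (45.00° + 5.71° + 3.58°) = -54.29°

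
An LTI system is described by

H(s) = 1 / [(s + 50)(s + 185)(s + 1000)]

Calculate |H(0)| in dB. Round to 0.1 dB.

H(0) = 1 / (50·185·1000) ≈ 1.0811e-07
20 log₁₀(1.0811e-07) ≈ -139.32 dB

-139.3 dB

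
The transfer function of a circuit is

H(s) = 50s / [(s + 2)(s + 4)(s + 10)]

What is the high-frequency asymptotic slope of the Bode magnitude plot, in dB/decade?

-40 dB/decade

Each pole contributes −20 dB/decade at high frequency; each zero contributes +20 dB/decade.
Net: 1 zero(s) − 3 pole(s) → -40 dB/decade.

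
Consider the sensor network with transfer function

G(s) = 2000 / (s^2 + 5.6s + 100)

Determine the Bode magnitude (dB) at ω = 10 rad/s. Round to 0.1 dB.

31.1 dB

At s = jω = j10:
quadratic: (j10)² + 5.6·j10 + 100 = 0 + j56 → |·| ≈ 56, ∠ ≈ 90.00°
|G| = 2000 / 56 ≈ 35.714
Gain = 20 log₁₀(35.714) ≈ 31.06 dB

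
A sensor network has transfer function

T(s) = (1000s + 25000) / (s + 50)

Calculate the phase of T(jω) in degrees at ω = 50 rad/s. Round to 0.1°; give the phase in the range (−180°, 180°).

18.4°

Substitute s = j50:
Numerator: 1000(j50) + 25000 = 25000 + j50000
Denominator: (j50) + 50 = 50 + j50
|N| = √(25000² + 50000²) ≈ 55902, ∠N ≈ 63.43°
|D| = √(50² + 50²) ≈ 70.711, ∠D ≈ 45.00°
∠T = 63.43° − 45.00° = 18.43°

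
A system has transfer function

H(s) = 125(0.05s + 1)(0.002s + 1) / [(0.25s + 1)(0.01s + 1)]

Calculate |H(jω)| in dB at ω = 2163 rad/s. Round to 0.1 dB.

At ω = 2163 rad/s:
zero (1 + j2163·0.05) = 1 + j108.15 → |·| ≈ 108.15, ∠ ≈ 89.47°
zero (1 + j2163·0.002) = 1 + j4.326 → |·| ≈ 4.4401, ∠ ≈ 76.98°
pole (1 + j2163·0.25) = 1 + j540.75 → |·| ≈ 540.75, ∠ ≈ 89.89°
pole (1 + j2163·0.01) = 1 + j21.63 → |·| ≈ 21.653, ∠ ≈ 87.35°
|H| = 125 · 108.15 · 4.4401 / (540.75 · 21.653) ≈ 5.1264
Gain = 20 log₁₀(5.1264) ≈ 14.20 dB

14.2 dB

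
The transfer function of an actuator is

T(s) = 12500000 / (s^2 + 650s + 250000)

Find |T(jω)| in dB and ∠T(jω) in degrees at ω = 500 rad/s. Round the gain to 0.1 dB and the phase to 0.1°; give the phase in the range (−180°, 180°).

At s = jω = j500:
quadratic: (j500)² + 650·j500 + 250000 = 0 + j325000 → |·| ≈ 3.25e+05, ∠ ≈ 90.00°
|T| = 12500000 / 3.25e+05 ≈ 38.462
Gain = 20 log₁₀(38.462) ≈ 31.70 dB
∠T = 0.00° − 90.00° = -90.00°

31.7 dB, -90.0°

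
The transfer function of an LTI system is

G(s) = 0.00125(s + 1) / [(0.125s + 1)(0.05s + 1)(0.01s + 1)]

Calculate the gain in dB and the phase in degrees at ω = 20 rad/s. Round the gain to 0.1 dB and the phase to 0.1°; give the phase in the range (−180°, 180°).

-43.8 dB, -37.4°

At ω = 20 rad/s:
zero (1 + j20·1) = 1 + j20 → |·| ≈ 20.025, ∠ ≈ 87.14°
pole (1 + j20·0.125) = 1 + j2.5 → |·| ≈ 2.6926, ∠ ≈ 68.20°
pole (1 + j20·0.05) = 1 + j1 → |·| ≈ 1.4142, ∠ ≈ 45.00°
pole (1 + j20·0.01) = 1 + j0.2 → |·| ≈ 1.0198, ∠ ≈ 11.31°
|G| = 0.00125 · 20.025 / (2.6926 · 1.4142 · 1.0198) ≈ 0.0064459
Gain = 20 log₁₀(0.0064459) ≈ -43.81 dB
∠G = (87.14°) − (68.20° + 45.00° + 11.31°) = -37.37°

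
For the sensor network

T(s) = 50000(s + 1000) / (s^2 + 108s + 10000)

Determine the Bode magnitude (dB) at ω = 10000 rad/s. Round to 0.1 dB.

14.0 dB

At s = jω = j10000:
zero (s+1000): 1000 + j10000 → |·| = √(1000²+10000²) = √101000000 ≈ 10050, ∠ = arctan(10000/1000) ≈ 84.29°
quadratic: (j10000)² + 108·j10000 + 10000 = -99990000 + j1080000 → |·| ≈ 9.9996e+07, ∠ ≈ 179.38°
|T| = 50000 · 10050 / 9.9996e+07 ≈ 5.0252
Gain = 20 log₁₀(5.0252) ≈ 14.02 dB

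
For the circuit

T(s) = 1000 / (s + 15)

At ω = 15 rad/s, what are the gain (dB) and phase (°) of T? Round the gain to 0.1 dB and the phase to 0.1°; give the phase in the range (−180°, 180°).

33.5 dB, -45.0°

At s = jω = j15:
pole (s+15): 15 + j15 → |·| = √(15²+15²) = √450 ≈ 21.213, ∠ = arctan(15/15) ≈ 45.00°
|T| = 1000 / 21.213 ≈ 47.141
Gain = 20 log₁₀(47.141) ≈ 33.47 dB
∠T = 0.00° − 45.00° = -45.00°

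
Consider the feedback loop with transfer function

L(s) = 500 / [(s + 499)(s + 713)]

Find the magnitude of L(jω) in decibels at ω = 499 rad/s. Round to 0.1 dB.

-61.8 dB

At s = jω = j499:
pole (s+499): 499 + j499 → |·| = √(499²+499²) = √498002 ≈ 705.69, ∠ = arctan(499/499) ≈ 45.00°
pole (s+713): 713 + j499 → |·| = √(713²+499²) = √757370 ≈ 870.27, ∠ = arctan(499/713) ≈ 34.99°
|L| = 500 / 6.1414e+05 ≈ 0.00081415
Gain = 20 log₁₀(0.00081415) ≈ -61.79 dB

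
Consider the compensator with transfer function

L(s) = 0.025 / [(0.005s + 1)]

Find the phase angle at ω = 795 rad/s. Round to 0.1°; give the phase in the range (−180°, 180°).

-75.9°

At ω = 795 rad/s:
pole (1 + j795·0.005) = 1 + j3.975 → |·| ≈ 4.0989, ∠ ≈ 75.88°
∠L = (0°) − (75.88°) = -75.88°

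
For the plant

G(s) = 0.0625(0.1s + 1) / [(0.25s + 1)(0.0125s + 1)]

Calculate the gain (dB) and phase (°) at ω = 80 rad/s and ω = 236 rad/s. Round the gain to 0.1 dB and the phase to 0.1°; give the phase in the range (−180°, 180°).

ω = 80: -35.0 dB, -49.3°; ω = 236: -41.9 dB, -72.7°

At ω = 80 rad/s:
zero (1 + j80·0.1) = 1 + j8 → |·| ≈ 8.0623, ∠ ≈ 82.87°
pole (1 + j80·0.25) = 1 + j20 → |·| ≈ 20.025, ∠ ≈ 87.14°
pole (1 + j80·0.0125) = 1 + j1 → |·| ≈ 1.4142, ∠ ≈ 45.00°
|G| = 0.0625 · 8.0623 / (20.025 · 1.4142) ≈ 0.017793
Gain = 20 log₁₀(0.017793) ≈ -35.00 dB
∠G = (82.87°) − (87.14° + 45.00°) = -49.27°

At ω = 236 rad/s:
zero (1 + j236·0.1) = 1 + j23.6 → |·| ≈ 23.621, ∠ ≈ 87.57°
pole (1 + j236·0.25) = 1 + j59 → |·| ≈ 59.008, ∠ ≈ 89.03°
pole (1 + j236·0.0125) = 1 + j2.95 → |·| ≈ 3.1149, ∠ ≈ 71.27°
|G| = 0.0625 · 23.621 / (59.008 · 3.1149) ≈ 0.008032
Gain = 20 log₁₀(0.008032) ≈ -41.90 dB
∠G = (87.57°) − (89.03° + 71.27°) = -72.73°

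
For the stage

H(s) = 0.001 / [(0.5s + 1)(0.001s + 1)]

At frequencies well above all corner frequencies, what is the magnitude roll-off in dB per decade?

-40 dB/decade

Each pole contributes −20 dB/decade at high frequency; each zero contributes +20 dB/decade.
Net: 0 zero(s) − 2 pole(s) → -40 dB/decade.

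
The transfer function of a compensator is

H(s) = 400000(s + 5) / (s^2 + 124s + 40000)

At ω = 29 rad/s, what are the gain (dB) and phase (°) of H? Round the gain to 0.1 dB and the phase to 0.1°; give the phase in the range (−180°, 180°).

49.5 dB, 75.0°

At s = jω = j29:
zero (s+5): 5 + j29 → |·| = √(5²+29²) = √866 ≈ 29.428, ∠ = arctan(29/5) ≈ 80.22°
quadratic: (j29)² + 124·j29 + 40000 = 39159 + j3596 → |·| ≈ 39324, ∠ ≈ 5.25°
|H| = 400000 · 29.428 / 39324 ≈ 299.34
Gain = 20 log₁₀(299.34) ≈ 49.52 dB
∠H = 80.22° − 5.25° = 74.97°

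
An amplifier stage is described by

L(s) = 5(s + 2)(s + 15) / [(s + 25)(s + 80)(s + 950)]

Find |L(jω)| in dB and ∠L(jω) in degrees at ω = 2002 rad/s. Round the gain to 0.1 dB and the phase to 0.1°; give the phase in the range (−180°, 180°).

-52.9 dB, -62.1°

At s = jω = j2002:
zero (s+2): 2 + j2002 → |·| = √(2²+2002²) = √4008008 ≈ 2002, ∠ = arctan(2002/2) ≈ 89.94°
zero (s+15): 15 + j2002 → |·| = √(15²+2002²) = √4008229 ≈ 2002.1, ∠ = arctan(2002/15) ≈ 89.57°
pole (s+25): 25 + j2002 → |·| = √(25²+2002²) = √4008629 ≈ 2002.2, ∠ = arctan(2002/25) ≈ 89.28°
pole (s+80): 80 + j2002 → |·| = √(80²+2002²) = √4014404 ≈ 2003.6, ∠ = arctan(2002/80) ≈ 87.71°
pole (s+950): 950 + j2002 → |·| = √(950²+2002²) = √4910504 ≈ 2216, ∠ = arctan(2002/950) ≈ 64.61°
|L| = 5 · 4.0082e+06 / 8.8897e+09 ≈ 0.0022544
Gain = 20 log₁₀(0.0022544) ≈ -52.94 dB
∠L = 179.51° − 241.60° = -62.09°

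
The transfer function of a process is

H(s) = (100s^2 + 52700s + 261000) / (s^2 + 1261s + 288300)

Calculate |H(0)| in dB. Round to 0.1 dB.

H(0) = 261000 / 288300 ≈ 0.90531
20 log₁₀(0.90531) ≈ -0.86 dB

-0.9 dB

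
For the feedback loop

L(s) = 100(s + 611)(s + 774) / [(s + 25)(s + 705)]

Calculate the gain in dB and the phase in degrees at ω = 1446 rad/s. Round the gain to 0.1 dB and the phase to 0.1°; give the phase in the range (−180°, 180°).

40.9 dB, -24.1°

At s = jω = j1446:
zero (s+611): 611 + j1446 → |·| = √(611²+1446²) = √2464237 ≈ 1569.8, ∠ = arctan(1446/611) ≈ 67.09°
zero (s+774): 774 + j1446 → |·| = √(774²+1446²) = √2689992 ≈ 1640.1, ∠ = arctan(1446/774) ≈ 61.84°
pole (s+25): 25 + j1446 → |·| = √(25²+1446²) = √2091541 ≈ 1446.2, ∠ = arctan(1446/25) ≈ 89.01°
pole (s+705): 705 + j1446 → |·| = √(705²+1446²) = √2587941 ≈ 1608.7, ∠ = arctan(1446/705) ≈ 64.01°
|L| = 100 · 2.5746e+06 / 2.3265e+06 ≈ 110.66
Gain = 20 log₁₀(110.66) ≈ 40.88 dB
∠L = 128.93° − 153.02° = -24.09°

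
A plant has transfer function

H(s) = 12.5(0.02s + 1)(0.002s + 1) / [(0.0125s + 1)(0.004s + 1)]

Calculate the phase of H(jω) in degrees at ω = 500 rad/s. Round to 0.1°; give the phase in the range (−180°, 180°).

-15.1°

At ω = 500 rad/s:
zero (1 + j500·0.02) = 1 + j10 → |·| ≈ 10.05, ∠ ≈ 84.29°
zero (1 + j500·0.002) = 1 + j1 → |·| ≈ 1.4142, ∠ ≈ 45.00°
pole (1 + j500·0.0125) = 1 + j6.25 → |·| ≈ 6.3295, ∠ ≈ 80.91°
pole (1 + j500·0.004) = 1 + j2 → |·| ≈ 2.2361, ∠ ≈ 63.43°
∠H = (84.29° + 45.00°) − (80.91° + 63.43°) = -15.05°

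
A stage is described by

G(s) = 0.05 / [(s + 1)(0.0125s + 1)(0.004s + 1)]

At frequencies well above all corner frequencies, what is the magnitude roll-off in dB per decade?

-60 dB/decade

Each pole contributes −20 dB/decade at high frequency; each zero contributes +20 dB/decade.
Net: 0 zero(s) − 3 pole(s) → -60 dB/decade.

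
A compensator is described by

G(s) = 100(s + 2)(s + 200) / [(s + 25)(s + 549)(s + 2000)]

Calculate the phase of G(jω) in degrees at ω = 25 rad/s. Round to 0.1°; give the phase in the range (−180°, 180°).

At s = jω = j25:
zero (s+2): 2 + j25 → |·| = √(2²+25²) = √629 ≈ 25.08, ∠ = arctan(25/2) ≈ 85.43°
zero (s+200): 200 + j25 → |·| = √(200²+25²) = √40625 ≈ 201.56, ∠ = arctan(25/200) ≈ 7.13°
pole (s+25): 25 + j25 → |·| = √(25²+25²) = √1250 ≈ 35.355, ∠ = arctan(25/25) ≈ 45.00°
pole (s+549): 549 + j25 → |·| = √(549²+25²) = √302026 ≈ 549.57, ∠ = arctan(25/549) ≈ 2.61°
pole (s+2000): 2000 + j25 → |·| = √(2000²+25²) = √4000625 ≈ 2000.2, ∠ = arctan(25/2000) ≈ 0.72°
∠G = 92.56° − 48.33° = 44.23°

44.2°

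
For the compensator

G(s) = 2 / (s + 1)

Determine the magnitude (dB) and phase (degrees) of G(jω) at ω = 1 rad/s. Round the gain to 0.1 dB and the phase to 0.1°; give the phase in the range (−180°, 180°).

3.0 dB, -45.0°

At s = jω = j1:
pole (s+1): 1 + j1 → |·| = √(1²+1²) = √2 ≈ 1.4142, ∠ = arctan(1/1) ≈ 45.00°
|G| = 2 / 1.4142 ≈ 1.4142
Gain = 20 log₁₀(1.4142) ≈ 3.01 dB
∠G = 0.00° − 45.00° = -45.00°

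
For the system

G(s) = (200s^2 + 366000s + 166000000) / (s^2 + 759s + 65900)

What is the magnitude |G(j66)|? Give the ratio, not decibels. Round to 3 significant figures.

Substitute s = j66:
Numerator: 200(j66)^2 + 366000(j66) + 166000000 = 165128800 + j24156000
Denominator: (j66)^2 + 759(j66) + 65900 = 61544 + j50094
|N| = √(165128800² + 24156000²) ≈ 1.6689e+08, ∠N ≈ 8.32°
|D| = √(61544² + 50094²) ≈ 79354, ∠D ≈ 39.14°
|G| = 1.6689e+08 / 79354 ≈ 2103.1

2.10e+03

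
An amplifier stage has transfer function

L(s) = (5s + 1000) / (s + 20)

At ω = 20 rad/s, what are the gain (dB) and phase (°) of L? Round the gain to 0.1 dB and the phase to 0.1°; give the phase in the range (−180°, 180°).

31.0 dB, -39.3°

Substitute s = j20:
Numerator: 5(j20) + 1000 = 1000 + j100
Denominator: (j20) + 20 = 20 + j20
|N| = √(1000² + 100²) ≈ 1005, ∠N ≈ 5.71°
|D| = √(20² + 20²) ≈ 28.284, ∠D ≈ 45.00°
|L| = 1005 / 28.284 ≈ 35.532
Gain = 20 log₁₀(35.532) ≈ 31.01 dB
∠L = 5.71° − 45.00° = -39.29°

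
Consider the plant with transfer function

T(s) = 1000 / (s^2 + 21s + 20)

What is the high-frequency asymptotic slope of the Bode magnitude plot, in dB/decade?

Each pole contributes −20 dB/decade at high frequency; each zero contributes +20 dB/decade.
Net: 0 zero(s) − 2 pole(s) → -40 dB/decade.

-40 dB/decade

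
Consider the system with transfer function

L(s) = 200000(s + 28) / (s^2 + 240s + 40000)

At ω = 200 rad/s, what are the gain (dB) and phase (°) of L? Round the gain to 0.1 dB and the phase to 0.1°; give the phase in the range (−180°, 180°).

58.5 dB, -8.0°

At s = jω = j200:
zero (s+28): 28 + j200 → |·| = √(28²+200²) = √40784 ≈ 201.95, ∠ = arctan(200/28) ≈ 82.03°
quadratic: (j200)² + 240·j200 + 40000 = 0 + j48000 → |·| ≈ 48000, ∠ ≈ 90.00°
|L| = 200000 · 201.95 / 48000 ≈ 841.46
Gain = 20 log₁₀(841.46) ≈ 58.50 dB
∠L = 82.03° − 90.00° = -7.97°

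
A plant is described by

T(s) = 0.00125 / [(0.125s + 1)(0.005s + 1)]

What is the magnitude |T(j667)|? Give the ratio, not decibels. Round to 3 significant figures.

4.31e-06

At ω = 667 rad/s:
pole (1 + j667·0.125) = 1 + j83.375 → |·| ≈ 83.381, ∠ ≈ 89.31°
pole (1 + j667·0.005) = 1 + j3.335 → |·| ≈ 3.4817, ∠ ≈ 73.31°
|T| = 0.00125 · 1 / (83.381 · 3.4817) ≈ 4.3058e-06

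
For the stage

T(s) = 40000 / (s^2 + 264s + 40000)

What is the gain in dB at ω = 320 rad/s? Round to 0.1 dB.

-8.4 dB

At s = jω = j320:
quadratic: (j320)² + 264·j320 + 40000 = -62400 + j84480 → |·| ≈ 1.0503e+05, ∠ ≈ 126.45°
|T| = 40000 / 1.0503e+05 ≈ 0.38084
Gain = 20 log₁₀(0.38084) ≈ -8.39 dB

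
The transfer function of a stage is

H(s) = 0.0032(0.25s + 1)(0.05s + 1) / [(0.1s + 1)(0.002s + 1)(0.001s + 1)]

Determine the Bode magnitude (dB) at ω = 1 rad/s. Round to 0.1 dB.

-49.7 dB

At ω = 1 rad/s:
zero (1 + j1·0.25) = 1 + j0.25 → |·| ≈ 1.0308, ∠ ≈ 14.04°
zero (1 + j1·0.05) = 1 + j0.05 → |·| ≈ 1.0012, ∠ ≈ 2.86°
pole (1 + j1·0.1) = 1 + j0.1 → |·| ≈ 1.005, ∠ ≈ 5.71°
pole (1 + j1·0.002) = 1 + j0.002 → |·| ≈ 1, ∠ ≈ 0.11°
pole (1 + j1·0.001) = 1 + j0.001 → |·| ≈ 1, ∠ ≈ 0.06°
|H| = 0.0032 · 1.0308 · 1.0012 / (1.005 · 1 · 1) ≈ 0.0032861
Gain = 20 log₁₀(0.0032861) ≈ -49.67 dB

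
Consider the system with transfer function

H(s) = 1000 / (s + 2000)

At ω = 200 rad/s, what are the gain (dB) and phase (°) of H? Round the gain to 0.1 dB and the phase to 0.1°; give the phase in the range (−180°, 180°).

Substitute s = j200:
Numerator: 1000 = 1000 + j0
Denominator: (j200) + 2000 = 2000 + j200
|N| = √(1000² + 0²) ≈ 1000, ∠N ≈ 0.00°
|D| = √(2000² + 200²) ≈ 2010, ∠D ≈ 5.71°
|H| = 1000 / 2010 ≈ 0.49751
Gain = 20 log₁₀(0.49751) ≈ -6.06 dB
∠H = 0.00° − 5.71° = -5.71°

-6.1 dB, -5.7°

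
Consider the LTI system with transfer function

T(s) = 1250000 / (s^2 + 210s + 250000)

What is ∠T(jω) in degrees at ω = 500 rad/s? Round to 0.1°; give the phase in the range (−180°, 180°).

-90.0°

At s = jω = j500:
quadratic: (j500)² + 210·j500 + 250000 = 0 + j105000 → |·| ≈ 1.05e+05, ∠ ≈ 90.00°
∠T = 0.00° − 90.00° = -90.00°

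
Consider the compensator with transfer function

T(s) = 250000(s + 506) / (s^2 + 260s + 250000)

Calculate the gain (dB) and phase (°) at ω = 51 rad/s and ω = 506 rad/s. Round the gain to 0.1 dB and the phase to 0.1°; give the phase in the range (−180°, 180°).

At s = jω = j51:
zero (s+506): 506 + j51 → |·| = √(506²+51²) = √258637 ≈ 508.56, ∠ = arctan(51/506) ≈ 5.76°
quadratic: (j51)² + 260·j51 + 250000 = 247399 + j13260 → |·| ≈ 2.4775e+05, ∠ ≈ 3.07°
|T| = 250000 · 508.56 / 2.4775e+05 ≈ 513.18
Gain = 20 log₁₀(513.18) ≈ 54.21 dB
∠T = 5.76° − 3.07° = 2.69°

At s = jω = j506:
zero (s+506): 506 + j506 → |·| = √(506²+506²) = √512072 ≈ 715.59, ∠ = arctan(506/506) ≈ 45.00°
quadratic: (j506)² + 260·j506 + 250000 = -6036 + j131560 → |·| ≈ 1.317e+05, ∠ ≈ 92.63°
|T| = 250000 · 715.59 / 1.317e+05 ≈ 1358.4
Gain = 20 log₁₀(1358.4) ≈ 62.66 dB
∠T = 45.00° − 92.63° = -47.63°

ω = 51: 54.2 dB, 2.7°; ω = 506: 62.7 dB, -47.6°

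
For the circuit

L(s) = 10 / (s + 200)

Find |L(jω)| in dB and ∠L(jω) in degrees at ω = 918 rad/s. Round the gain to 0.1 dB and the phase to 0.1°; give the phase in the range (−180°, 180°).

-39.5 dB, -77.7°

At s = jω = j918:
pole (s+200): 200 + j918 → |·| = √(200²+918²) = √882724 ≈ 939.53, ∠ = arctan(918/200) ≈ 77.71°
|L| = 10 / 939.53 ≈ 0.010644
Gain = 20 log₁₀(0.010644) ≈ -39.46 dB
∠L = 0.00° − 77.71° = -77.71°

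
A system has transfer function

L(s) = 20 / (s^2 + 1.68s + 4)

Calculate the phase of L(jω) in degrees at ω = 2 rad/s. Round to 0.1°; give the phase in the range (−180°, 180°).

At s = jω = j2:
quadratic: (j2)² + 1.68·j2 + 4 = 0 + j3.36 → |·| ≈ 3.36, ∠ ≈ 90.00°
∠L = 0.00° − 90.00° = -90.00°

-90.0°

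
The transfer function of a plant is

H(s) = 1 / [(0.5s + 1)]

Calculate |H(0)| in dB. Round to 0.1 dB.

0.0 dB

H(0) = 1 · 1 / 1 = 1
20 log₁₀(1) ≈ 0.00 dB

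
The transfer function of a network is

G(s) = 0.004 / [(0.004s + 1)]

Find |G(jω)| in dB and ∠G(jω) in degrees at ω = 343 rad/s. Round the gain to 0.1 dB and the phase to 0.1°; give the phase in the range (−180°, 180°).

At ω = 343 rad/s:
pole (1 + j343·0.004) = 1 + j1.372 → |·| ≈ 1.6978, ∠ ≈ 53.91°
|G| = 0.004 · 1 / (1.6978) ≈ 0.002356
Gain = 20 log₁₀(0.002356) ≈ -52.56 dB
∠G = (0°) − (53.91°) = -53.91°

-52.6 dB, -53.9°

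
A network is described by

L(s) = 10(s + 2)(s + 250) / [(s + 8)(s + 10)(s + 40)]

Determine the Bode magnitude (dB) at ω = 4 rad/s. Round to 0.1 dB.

At s = jω = j4:
zero (s+2): 2 + j4 → |·| = √(2²+4²) = √20 ≈ 4.4721, ∠ = arctan(4/2) ≈ 63.43°
zero (s+250): 250 + j4 → |·| = √(250²+4²) = √62516 ≈ 250.03, ∠ = arctan(4/250) ≈ 0.92°
pole (s+8): 8 + j4 → |·| = √(8²+4²) = √80 ≈ 8.9443, ∠ = arctan(4/8) ≈ 26.57°
pole (s+10): 10 + j4 → |·| = √(10²+4²) = √116 ≈ 10.77, ∠ = arctan(4/10) ≈ 21.80°
pole (s+40): 40 + j4 → |·| = √(40²+4²) = √1616 ≈ 40.2, ∠ = arctan(4/40) ≈ 5.71°
|L| = 10 · 1118.2 / 3872.5 ≈ 2.8875
Gain = 20 log₁₀(2.8875) ≈ 9.21 dB

9.2 dB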